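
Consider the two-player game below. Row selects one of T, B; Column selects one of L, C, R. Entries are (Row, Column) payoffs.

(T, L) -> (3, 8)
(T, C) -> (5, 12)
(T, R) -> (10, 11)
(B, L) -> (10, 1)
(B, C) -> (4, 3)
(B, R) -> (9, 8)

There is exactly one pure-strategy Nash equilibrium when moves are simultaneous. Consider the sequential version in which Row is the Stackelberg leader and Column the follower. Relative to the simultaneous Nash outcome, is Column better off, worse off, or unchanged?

Solve by backward induction (Row leads).
- T: BR = C, leader payoff 5.
- B: BR = R, leader payoff 9.
Row's induced payoffs are 5, 9, so Row commits to B. Subgame-perfect outcome: (B, R) with payoffs (9, 8).
Under simultaneous play:
Row's best replies: L→B; C→T; R→T.
Column's best replies: T→C; B→R.
Only (T, C) has each player best-responding; Nash payoffs (5, 12).
Column earns 8 sequentially versus 12 at the Nash outcome: worse off.

worse off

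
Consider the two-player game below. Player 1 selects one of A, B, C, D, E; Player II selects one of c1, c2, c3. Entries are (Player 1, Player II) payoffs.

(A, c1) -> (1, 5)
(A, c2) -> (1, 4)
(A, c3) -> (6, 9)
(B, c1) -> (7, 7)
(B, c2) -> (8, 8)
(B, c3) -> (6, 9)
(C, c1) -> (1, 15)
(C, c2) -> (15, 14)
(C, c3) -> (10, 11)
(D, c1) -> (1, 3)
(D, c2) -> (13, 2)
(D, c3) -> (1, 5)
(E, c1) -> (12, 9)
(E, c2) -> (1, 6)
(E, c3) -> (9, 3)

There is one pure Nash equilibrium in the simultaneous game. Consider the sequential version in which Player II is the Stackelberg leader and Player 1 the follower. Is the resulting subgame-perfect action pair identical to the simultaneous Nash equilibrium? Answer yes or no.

no

Solve by backward induction (Player II leads).
- c1: BR = E, leader payoff 9.
- c2: BR = C, leader payoff 14.
- c3: BR = C, leader payoff 11.
Maximizing over 9, 14, 11, Player II chooses c2. Subgame-perfect outcome: (C, c2) with payoffs (15, 14).
Now find the simultaneous Nash equilibrium.
Player 1's best replies: c1→E; c2→C; c3→C.
Player II's best replies: A→c3; B→c3; C→c1; D→c3; E→c1.
Only (E, c1) has each player best-responding; Nash payoffs (12, 9).
Sequential outcome (C, c2) differs from the Nash profile (E, c1).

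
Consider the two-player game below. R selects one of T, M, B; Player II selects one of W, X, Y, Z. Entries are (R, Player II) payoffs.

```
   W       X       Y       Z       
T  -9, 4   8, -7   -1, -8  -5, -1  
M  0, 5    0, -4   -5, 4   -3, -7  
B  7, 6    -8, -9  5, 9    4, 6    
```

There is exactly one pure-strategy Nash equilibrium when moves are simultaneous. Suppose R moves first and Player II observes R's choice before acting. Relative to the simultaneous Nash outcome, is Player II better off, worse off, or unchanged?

Backward induction with R moving first.
- T → Player II plays W (best of 4, -7, -8, -1); R gets -9.
- M → Player II plays W (best of 5, -4, 4, -7); R gets 0.
- B → Player II plays Y (best of 6, -9, 9, 6); R gets 5.
Maximizing over -9, 0, 5, R chooses B. Subgame-perfect outcome: (B, Y) with payoffs (5, 9).
For the simultaneous game, intersect best replies.
R's best replies: W→B; X→T; Y→B; Z→B.
Player II's best replies: T→W; M→W; B→Y.
The unique mutual best reply is (B, Y), giving (5, 9).
Player II earns 9 sequentially versus 9 at the Nash outcome: unchanged.

unchanged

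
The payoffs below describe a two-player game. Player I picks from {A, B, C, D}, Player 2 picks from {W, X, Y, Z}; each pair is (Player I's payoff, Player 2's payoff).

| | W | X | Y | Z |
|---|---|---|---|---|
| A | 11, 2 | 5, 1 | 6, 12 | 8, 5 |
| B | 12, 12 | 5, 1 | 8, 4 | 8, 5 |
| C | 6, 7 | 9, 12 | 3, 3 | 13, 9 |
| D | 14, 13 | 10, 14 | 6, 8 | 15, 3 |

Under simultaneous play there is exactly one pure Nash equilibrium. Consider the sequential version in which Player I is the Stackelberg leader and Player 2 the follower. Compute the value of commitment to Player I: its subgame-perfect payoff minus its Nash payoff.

Solve by backward induction (Player I leads).
- A → Player 2 plays Y (best of 2, 1, 12, 5); Player I gets 6.
- B → Player 2 plays W (best of 12, 1, 4, 5); Player I gets 12.
- C → Player 2 plays X (best of 7, 12, 3, 9); Player I gets 9.
- D → Player 2 plays X (best of 13, 14, 8, 3); Player I gets 10.
Maximizing over 6, 12, 9, 10, Player I chooses B. Subgame-perfect outcome: (B, W) with payoffs (12, 12).
Now find the simultaneous Nash equilibrium.
Player I's best replies: W→D; X→D; Y→B; Z→D.
Player 2's best replies: A→Y; B→W; C→X; D→X.
The unique mutual best reply is (D, X), giving (10, 14).
Player I's commitment gain: 12 − 10 = 2.

2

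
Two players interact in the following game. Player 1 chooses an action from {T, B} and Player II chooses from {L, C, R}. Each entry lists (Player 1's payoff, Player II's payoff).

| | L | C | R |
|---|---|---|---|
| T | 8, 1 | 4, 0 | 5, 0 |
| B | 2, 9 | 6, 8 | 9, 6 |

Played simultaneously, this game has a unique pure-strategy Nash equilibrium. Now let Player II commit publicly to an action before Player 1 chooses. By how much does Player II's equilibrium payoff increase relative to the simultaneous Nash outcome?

7

Backward induction with Player II moving first.
- L: BR = T, leader payoff 1.
- C: BR = B, leader payoff 8.
- R: BR = B, leader payoff 6.
Maximizing over 1, 8, 6, Player II chooses C. Subgame-perfect outcome: (B, C) with payoffs (6, 8).
Now find the simultaneous Nash equilibrium.
Player 1's best replies: L→T; C→B; R→B.
Player II's best replies: T→L; B→L.
Only (T, L) has each player best-responding; Nash payoffs (8, 1).
Player II's commitment gain: 8 − 1 = 7.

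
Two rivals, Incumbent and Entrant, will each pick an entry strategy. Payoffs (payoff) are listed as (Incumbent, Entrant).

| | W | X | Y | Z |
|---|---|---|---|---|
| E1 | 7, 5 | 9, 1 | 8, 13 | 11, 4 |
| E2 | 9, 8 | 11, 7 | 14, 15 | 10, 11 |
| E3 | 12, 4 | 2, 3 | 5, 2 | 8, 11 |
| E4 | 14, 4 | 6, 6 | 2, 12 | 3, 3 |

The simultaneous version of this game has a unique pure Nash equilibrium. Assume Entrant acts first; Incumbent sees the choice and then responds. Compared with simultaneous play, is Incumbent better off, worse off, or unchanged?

unchanged

Work backward from Incumbent's decision.
- W: Incumbent compares 7, 9, 12, 14 and picks E4; Entrant would get 4.
- X: Incumbent compares 9, 11, 2, 6 and picks E2; Entrant would get 7.
- Y: Incumbent compares 8, 14, 5, 2 and picks E2; Entrant would get 15.
- Z: Incumbent compares 11, 10, 8, 3 and picks E1; Entrant would get 4.
Maximizing over 4, 7, 15, 4, Entrant chooses Y. Subgame-perfect outcome: (E2, Y) with payoffs (14, 15).
For the simultaneous game, intersect best replies.
Incumbent's best replies: W→E4; X→E2; Y→E2; Z→E1.
Entrant's best replies: E1→Y; E2→Y; E3→Z; E4→Y.
The unique mutual best reply is (E2, Y), giving (14, 15).
Incumbent earns 14 sequentially versus 14 at the Nash outcome: unchanged.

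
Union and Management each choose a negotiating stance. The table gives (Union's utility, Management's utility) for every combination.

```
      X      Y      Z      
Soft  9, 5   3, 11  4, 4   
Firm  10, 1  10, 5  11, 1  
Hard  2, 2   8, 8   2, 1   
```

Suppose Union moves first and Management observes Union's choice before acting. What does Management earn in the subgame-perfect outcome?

Work backward from Management's decision.
- Soft → Management plays Y (best of 5, 11, 4); Union gets 3.
- Firm → Management plays Y (best of 1, 5, 1); Union gets 10.
- Hard → Management plays Y (best of 2, 8, 1); Union gets 8.
Union's induced payoffs are 3, 10, 8, so Union commits to Firm. Subgame-perfect outcome: (Firm, Y) with payoffs (10, 5).

5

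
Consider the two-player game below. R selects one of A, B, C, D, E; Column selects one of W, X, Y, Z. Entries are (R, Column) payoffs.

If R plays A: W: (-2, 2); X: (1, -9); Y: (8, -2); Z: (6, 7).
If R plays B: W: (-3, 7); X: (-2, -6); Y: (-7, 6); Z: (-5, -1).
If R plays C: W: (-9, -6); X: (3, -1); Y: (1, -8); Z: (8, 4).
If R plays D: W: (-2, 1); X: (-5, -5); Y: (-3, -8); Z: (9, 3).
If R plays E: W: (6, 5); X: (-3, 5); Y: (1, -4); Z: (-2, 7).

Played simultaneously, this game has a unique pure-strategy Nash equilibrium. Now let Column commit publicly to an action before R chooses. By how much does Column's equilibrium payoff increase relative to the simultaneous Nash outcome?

2

Backward induction with Column moving first.
- W: R compares -2, -3, -9, -2, 6 and picks E; Column would get 5.
- X: R compares 1, -2, 3, -5, -3 and picks C; Column would get -1.
- Y: R compares 8, -7, 1, -3, 1 and picks A; Column would get -2.
- Z: R compares 6, -5, 8, 9, -2 and picks D; Column would get 3.
Among 5, -1, -2, 3, the best is 5 at W. Subgame-perfect outcome: (E, W) with payoffs (6, 5).
Under simultaneous play:
R's best replies: W→E; X→C; Y→A; Z→D.
Column's best replies: A→Z; B→W; C→Z; D→Z; E→Z.
Only (D, Z) has each player best-responding; Nash payoffs (9, 3).
Column's commitment gain: 5 − 3 = 2.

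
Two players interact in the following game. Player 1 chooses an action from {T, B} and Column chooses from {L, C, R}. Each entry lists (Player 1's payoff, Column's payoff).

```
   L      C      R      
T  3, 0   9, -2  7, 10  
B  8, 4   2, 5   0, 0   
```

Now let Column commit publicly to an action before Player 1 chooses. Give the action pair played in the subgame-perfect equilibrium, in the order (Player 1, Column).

Player 1 best-responds to each possible Column move:
- L: Player 1 compares 3, 8 and picks B; Column would get 4.
- C: Player 1 compares 9, 2 and picks T; Column would get -2.
- R: Player 1 compares 7, 0 and picks T; Column would get 10.
Among 4, -2, 10, the best is 10 at R. Subgame-perfect outcome: (T, R) with payoffs (7, 10).

(T, R)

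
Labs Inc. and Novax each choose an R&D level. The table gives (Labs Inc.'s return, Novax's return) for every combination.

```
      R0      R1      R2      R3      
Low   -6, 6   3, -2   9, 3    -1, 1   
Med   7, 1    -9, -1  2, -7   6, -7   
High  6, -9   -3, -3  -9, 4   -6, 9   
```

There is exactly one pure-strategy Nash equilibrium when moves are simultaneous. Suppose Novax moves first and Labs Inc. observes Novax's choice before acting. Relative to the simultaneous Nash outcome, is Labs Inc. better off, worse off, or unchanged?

better off

Backward induction with Novax moving first.
- R0: Labs Inc. compares -6, 7, 6 and picks Med; Novax would get 1.
- R1: Labs Inc. compares 3, -9, -3 and picks Low; Novax would get -2.
- R2: Labs Inc. compares 9, 2, -9 and picks Low; Novax would get 3.
- R3: Labs Inc. compares -1, 6, -6 and picks Med; Novax would get -7.
Novax's induced payoffs are 1, -2, 3, -7, so Novax commits to R2. Subgame-perfect outcome: (Low, R2) with payoffs (9, 3).
Now find the simultaneous Nash equilibrium.
Labs Inc.'s best replies: R0→Med; R1→Low; R2→Low; R3→Med.
Novax's best replies: Low→R0; Med→R0; High→R3.
The unique mutual best reply is (Med, R0), giving (7, 1).
Labs Inc. earns 9 sequentially versus 7 at the Nash outcome: better off.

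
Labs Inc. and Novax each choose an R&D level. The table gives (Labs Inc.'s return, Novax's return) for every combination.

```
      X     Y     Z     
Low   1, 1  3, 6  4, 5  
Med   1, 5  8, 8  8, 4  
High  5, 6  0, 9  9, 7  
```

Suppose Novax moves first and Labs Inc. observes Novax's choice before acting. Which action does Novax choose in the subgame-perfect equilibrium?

Labs Inc. best-responds to each possible Novax move:
- X: BR = High, leader payoff 6.
- Y: BR = Med, leader payoff 8.
- Z: BR = High, leader payoff 7.
Maximizing over 6, 8, 7, Novax chooses Y. Subgame-perfect outcome: (Med, Y) with payoffs (8, 8).

Y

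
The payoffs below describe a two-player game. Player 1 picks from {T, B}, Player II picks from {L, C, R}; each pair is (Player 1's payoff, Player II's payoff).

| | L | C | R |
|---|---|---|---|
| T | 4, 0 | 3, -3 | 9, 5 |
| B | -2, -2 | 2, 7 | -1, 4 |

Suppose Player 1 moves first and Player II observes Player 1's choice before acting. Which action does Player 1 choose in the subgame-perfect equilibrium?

Solve by backward induction (Player 1 leads).
- T → Player II plays R (best of 0, -3, 5); Player 1 gets 9.
- B → Player II plays C (best of -2, 7, 4); Player 1 gets 2.
Player 1's induced payoffs are 9, 2, so Player 1 commits to T. Subgame-perfect outcome: (T, R) with payoffs (9, 5).

T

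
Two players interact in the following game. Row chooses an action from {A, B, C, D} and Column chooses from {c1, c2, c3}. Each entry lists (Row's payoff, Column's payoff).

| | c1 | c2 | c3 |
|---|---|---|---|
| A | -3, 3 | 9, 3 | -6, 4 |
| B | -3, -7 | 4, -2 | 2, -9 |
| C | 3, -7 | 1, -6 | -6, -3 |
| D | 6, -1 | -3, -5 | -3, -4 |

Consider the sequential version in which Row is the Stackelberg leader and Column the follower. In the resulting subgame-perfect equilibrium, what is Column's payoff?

-1

Column best-responds to each possible Row move:
- A → Column plays c3 (best of 3, 3, 4); Row gets -6.
- B → Column plays c2 (best of -7, -2, -9); Row gets 4.
- C → Column plays c3 (best of -7, -6, -3); Row gets -6.
- D → Column plays c1 (best of -1, -5, -4); Row gets 6.
Maximizing over -6, 4, -6, 6, Row chooses D. Subgame-perfect outcome: (D, c1) with payoffs (6, -1).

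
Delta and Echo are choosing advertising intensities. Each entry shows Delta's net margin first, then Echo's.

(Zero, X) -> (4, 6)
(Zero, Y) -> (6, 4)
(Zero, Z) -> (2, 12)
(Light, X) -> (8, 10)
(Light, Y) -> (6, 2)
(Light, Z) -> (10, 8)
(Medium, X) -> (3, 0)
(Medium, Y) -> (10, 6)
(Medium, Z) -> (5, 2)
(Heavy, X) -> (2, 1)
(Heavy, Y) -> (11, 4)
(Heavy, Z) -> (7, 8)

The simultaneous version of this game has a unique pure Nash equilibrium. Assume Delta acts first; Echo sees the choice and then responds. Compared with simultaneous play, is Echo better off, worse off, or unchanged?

worse off

Work backward from Echo's decision.
- Zero: BR = Z, leader payoff 2.
- Light: BR = X, leader payoff 8.
- Medium: BR = Y, leader payoff 10.
- Heavy: BR = Z, leader payoff 7.
Maximizing over 2, 8, 10, 7, Delta chooses Medium. Subgame-perfect outcome: (Medium, Y) with payoffs (10, 6).
For the simultaneous game, intersect best replies.
Delta's best replies: X→Light; Y→Heavy; Z→Light.
Echo's best replies: Zero→Z; Light→X; Medium→Y; Heavy→Z.
Only (Light, X) has each player best-responding; Nash payoffs (8, 10).
Echo earns 6 sequentially versus 10 at the Nash outcome: worse off.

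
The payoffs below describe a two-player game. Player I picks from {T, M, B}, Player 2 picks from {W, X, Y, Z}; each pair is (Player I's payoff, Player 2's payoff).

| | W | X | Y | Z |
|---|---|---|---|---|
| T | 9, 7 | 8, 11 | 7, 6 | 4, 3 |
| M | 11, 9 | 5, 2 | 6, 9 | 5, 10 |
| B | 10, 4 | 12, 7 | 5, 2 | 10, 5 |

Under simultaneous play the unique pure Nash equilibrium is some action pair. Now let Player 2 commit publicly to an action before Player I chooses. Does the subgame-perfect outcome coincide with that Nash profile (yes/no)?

Work backward from Player I's decision.
- W → Player I plays M (best of 9, 11, 10); Player 2 gets 9.
- X → Player I plays B (best of 8, 5, 12); Player 2 gets 7.
- Y → Player I plays T (best of 7, 6, 5); Player 2 gets 6.
- Z → Player I plays B (best of 4, 5, 10); Player 2 gets 5.
Among 9, 7, 6, 5, the best is 9 at W. Subgame-perfect outcome: (M, W) with payoffs (11, 9).
Under simultaneous play:
Player I's best replies: W→M; X→B; Y→T; Z→B.
Player 2's best replies: T→X; M→Z; B→X.
The unique mutual best reply is (B, X), giving (12, 7).
Sequential outcome (M, W) differs from the Nash profile (B, X).

no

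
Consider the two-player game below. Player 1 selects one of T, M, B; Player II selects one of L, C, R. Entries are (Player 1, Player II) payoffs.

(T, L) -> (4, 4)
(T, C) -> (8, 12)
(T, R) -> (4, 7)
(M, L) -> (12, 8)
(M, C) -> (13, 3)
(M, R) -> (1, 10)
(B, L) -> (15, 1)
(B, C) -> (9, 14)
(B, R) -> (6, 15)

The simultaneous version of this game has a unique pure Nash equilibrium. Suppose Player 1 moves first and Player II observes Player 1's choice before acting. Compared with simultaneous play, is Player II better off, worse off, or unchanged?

worse off

Solve by backward induction (Player 1 leads).
- T: BR = C, leader payoff 8.
- M: BR = R, leader payoff 1.
- B: BR = R, leader payoff 6.
Among 8, 1, 6, the best is 8 at T. Subgame-perfect outcome: (T, C) with payoffs (8, 12).
Under simultaneous play:
Player 1's best replies: L→B; C→M; R→B.
Player II's best replies: T→C; M→R; B→R.
The unique mutual best reply is (B, R), giving (6, 15).
Player II earns 12 sequentially versus 15 at the Nash outcome: worse off.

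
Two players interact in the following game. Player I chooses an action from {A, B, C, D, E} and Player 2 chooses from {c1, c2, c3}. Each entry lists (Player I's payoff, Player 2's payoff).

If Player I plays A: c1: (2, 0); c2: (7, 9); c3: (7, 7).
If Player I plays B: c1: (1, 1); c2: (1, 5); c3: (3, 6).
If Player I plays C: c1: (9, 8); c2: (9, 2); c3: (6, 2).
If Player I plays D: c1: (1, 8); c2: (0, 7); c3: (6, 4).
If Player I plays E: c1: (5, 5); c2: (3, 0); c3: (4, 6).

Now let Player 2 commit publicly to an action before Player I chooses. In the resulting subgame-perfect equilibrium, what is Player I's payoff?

Backward induction with Player 2 moving first.
- c1: Player I compares 2, 1, 9, 1, 5 and picks C; Player 2 would get 8.
- c2: Player I compares 7, 1, 9, 0, 3 and picks C; Player 2 would get 2.
- c3: Player I compares 7, 3, 6, 6, 4 and picks A; Player 2 would get 7.
Maximizing over 8, 2, 7, Player 2 chooses c1. Subgame-perfect outcome: (C, c1) with payoffs (9, 8).

9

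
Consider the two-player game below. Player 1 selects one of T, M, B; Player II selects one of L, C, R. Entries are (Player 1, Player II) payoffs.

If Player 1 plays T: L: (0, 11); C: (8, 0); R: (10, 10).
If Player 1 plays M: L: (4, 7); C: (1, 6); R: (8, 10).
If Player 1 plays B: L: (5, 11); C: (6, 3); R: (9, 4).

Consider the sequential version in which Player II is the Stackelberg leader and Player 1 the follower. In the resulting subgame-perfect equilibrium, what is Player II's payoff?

Work backward from Player 1's decision.
- L: Player 1 compares 0, 4, 5 and picks B; Player II would get 11.
- C: Player 1 compares 8, 1, 6 and picks T; Player II would get 0.
- R: Player 1 compares 10, 8, 9 and picks T; Player II would get 10.
Among 11, 0, 10, the best is 11 at L. Subgame-perfect outcome: (B, L) with payoffs (5, 11).

11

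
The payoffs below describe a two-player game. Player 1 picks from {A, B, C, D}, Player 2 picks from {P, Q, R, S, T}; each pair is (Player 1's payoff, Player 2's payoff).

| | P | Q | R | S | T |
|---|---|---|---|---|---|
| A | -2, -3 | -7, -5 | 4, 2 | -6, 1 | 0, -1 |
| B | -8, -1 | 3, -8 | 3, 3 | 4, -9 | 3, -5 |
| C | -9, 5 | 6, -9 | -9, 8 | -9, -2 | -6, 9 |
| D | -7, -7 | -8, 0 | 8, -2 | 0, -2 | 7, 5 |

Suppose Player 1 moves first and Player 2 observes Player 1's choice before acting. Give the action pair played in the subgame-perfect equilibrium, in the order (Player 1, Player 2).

(D, T)

Work backward from Player 2's decision.
- A → Player 2 plays R (best of -3, -5, 2, 1, -1); Player 1 gets 4.
- B → Player 2 plays R (best of -1, -8, 3, -9, -5); Player 1 gets 3.
- C → Player 2 plays T (best of 5, -9, 8, -2, 9); Player 1 gets -6.
- D → Player 2 plays T (best of -7, 0, -2, -2, 5); Player 1 gets 7.
Player 1's induced payoffs are 4, 3, -6, 7, so Player 1 commits to D. Subgame-perfect outcome: (D, T) with payoffs (7, 5).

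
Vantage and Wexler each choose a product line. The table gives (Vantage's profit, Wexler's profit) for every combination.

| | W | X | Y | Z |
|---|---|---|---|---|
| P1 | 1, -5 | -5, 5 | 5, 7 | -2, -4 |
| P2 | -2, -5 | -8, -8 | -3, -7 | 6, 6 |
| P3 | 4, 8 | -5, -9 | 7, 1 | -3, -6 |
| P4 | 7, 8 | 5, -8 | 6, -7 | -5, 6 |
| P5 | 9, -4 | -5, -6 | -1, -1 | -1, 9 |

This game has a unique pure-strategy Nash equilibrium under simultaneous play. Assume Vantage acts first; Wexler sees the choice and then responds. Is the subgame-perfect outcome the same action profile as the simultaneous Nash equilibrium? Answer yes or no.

Backward induction with Vantage moving first.
- P1 → Wexler plays Y (best of -5, 5, 7, -4); Vantage gets 5.
- P2 → Wexler plays Z (best of -5, -8, -7, 6); Vantage gets 6.
- P3 → Wexler plays W (best of 8, -9, 1, -6); Vantage gets 4.
- P4 → Wexler plays W (best of 8, -8, -7, 6); Vantage gets 7.
- P5 → Wexler plays Z (best of -4, -6, -1, 9); Vantage gets -1.
Vantage's induced payoffs are 5, 6, 4, 7, -1, so Vantage commits to P4. Subgame-perfect outcome: (P4, W) with payoffs (7, 8).
Under simultaneous play:
Vantage's best replies: W→P5; X→P4; Y→P3; Z→P2.
Wexler's best replies: P1→Y; P2→Z; P3→W; P4→W; P5→Z.
Only (P2, Z) has each player best-responding; Nash payoffs (6, 6).
Sequential outcome (P4, W) differs from the Nash profile (P2, Z).

no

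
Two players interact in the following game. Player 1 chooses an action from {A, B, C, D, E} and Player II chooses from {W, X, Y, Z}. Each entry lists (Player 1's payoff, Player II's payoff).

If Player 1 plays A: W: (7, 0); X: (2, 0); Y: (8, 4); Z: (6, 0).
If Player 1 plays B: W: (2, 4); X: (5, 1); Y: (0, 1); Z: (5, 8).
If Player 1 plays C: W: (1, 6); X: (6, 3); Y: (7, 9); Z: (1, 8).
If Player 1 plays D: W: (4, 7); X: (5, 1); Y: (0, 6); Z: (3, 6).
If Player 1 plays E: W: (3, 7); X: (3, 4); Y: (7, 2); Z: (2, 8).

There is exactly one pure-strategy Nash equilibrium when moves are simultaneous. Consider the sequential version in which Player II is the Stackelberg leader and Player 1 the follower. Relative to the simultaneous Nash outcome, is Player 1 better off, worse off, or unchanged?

unchanged

Solve by backward induction (Player II leads).
- W: Player 1 compares 7, 2, 1, 4, 3 and picks A; Player II would get 0.
- X: Player 1 compares 2, 5, 6, 5, 3 and picks C; Player II would get 3.
- Y: Player 1 compares 8, 0, 7, 0, 7 and picks A; Player II would get 4.
- Z: Player 1 compares 6, 5, 1, 3, 2 and picks A; Player II would get 0.
Maximizing over 0, 3, 4, 0, Player II chooses Y. Subgame-perfect outcome: (A, Y) with payoffs (8, 4).
Under simultaneous play:
Player 1's best replies: W→A; X→C; Y→A; Z→A.
Player II's best replies: A→Y; B→Z; C→Y; D→W; E→Z.
Only (A, Y) has each player best-responding; Nash payoffs (8, 4).
Player 1 earns 8 sequentially versus 8 at the Nash outcome: unchanged.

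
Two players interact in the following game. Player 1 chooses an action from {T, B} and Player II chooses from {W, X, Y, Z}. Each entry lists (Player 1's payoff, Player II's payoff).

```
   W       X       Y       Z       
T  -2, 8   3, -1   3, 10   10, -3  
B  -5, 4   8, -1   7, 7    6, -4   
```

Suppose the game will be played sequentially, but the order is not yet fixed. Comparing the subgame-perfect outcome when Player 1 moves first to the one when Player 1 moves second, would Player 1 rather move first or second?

first

If Player 1 leads: Player II's best replies are T→Y, B→Y; Player 1's induced payoffs 3, 7; outcome (B, Y), payoffs (7, 7).
If Player II leads: Player 1's best replies are W→T, X→B, Y→B, Z→T; Player II's induced payoffs 8, -1, 7, -3; outcome (T, W), payoffs (-2, 8).
Player 1 gets 7 moving first and -2 moving second, so Player 1 prefers to move first.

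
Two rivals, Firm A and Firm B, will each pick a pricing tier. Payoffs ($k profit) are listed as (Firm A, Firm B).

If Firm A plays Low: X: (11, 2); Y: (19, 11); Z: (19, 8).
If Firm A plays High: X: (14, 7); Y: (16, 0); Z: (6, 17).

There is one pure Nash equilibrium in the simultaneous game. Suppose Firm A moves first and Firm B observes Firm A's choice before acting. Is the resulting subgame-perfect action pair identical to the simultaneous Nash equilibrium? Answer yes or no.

yes

Firm B best-responds to each possible Firm A move:
- Low: Firm B compares 2, 11, 8 and picks Y; Firm A would get 19.
- High: Firm B compares 7, 0, 17 and picks Z; Firm A would get 6.
Maximizing over 19, 6, Firm A chooses Low. Subgame-perfect outcome: (Low, Y) with payoffs (19, 11).
For the simultaneous game, intersect best replies.
Firm A's best replies: X→High; Y→Low; Z→Low.
Firm B's best replies: Low→Y; High→Z.
The unique mutual best reply is (Low, Y), giving (19, 11).
Sequential outcome (Low, Y) coincides with the Nash profile (Low, Y).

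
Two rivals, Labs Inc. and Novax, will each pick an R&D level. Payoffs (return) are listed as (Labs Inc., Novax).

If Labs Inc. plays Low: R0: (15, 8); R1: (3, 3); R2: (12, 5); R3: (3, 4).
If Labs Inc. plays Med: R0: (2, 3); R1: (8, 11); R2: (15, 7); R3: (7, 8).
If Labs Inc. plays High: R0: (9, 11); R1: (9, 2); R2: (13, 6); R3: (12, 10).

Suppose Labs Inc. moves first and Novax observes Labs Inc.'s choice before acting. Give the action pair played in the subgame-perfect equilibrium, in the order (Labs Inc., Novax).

(Low, R0)

Backward induction with Labs Inc. moving first.
- Low → Novax plays R0 (best of 8, 3, 5, 4); Labs Inc. gets 15.
- Med → Novax plays R1 (best of 3, 11, 7, 8); Labs Inc. gets 8.
- High → Novax plays R0 (best of 11, 2, 6, 10); Labs Inc. gets 9.
Among 15, 8, 9, the best is 15 at Low. Subgame-perfect outcome: (Low, R0) with payoffs (15, 8).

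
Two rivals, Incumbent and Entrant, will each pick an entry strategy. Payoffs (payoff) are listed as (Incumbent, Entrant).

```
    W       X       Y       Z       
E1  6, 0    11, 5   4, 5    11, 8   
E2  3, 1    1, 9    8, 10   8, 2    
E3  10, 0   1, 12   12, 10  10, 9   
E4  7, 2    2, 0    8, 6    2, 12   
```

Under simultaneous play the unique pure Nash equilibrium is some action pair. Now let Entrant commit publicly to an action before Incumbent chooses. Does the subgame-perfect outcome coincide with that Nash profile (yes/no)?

no

Solve by backward induction (Entrant leads).
- W: BR = E3, leader payoff 0.
- X: BR = E1, leader payoff 5.
- Y: BR = E3, leader payoff 10.
- Z: BR = E1, leader payoff 8.
Among 0, 5, 10, 8, the best is 10 at Y. Subgame-perfect outcome: (E3, Y) with payoffs (12, 10).
Now find the simultaneous Nash equilibrium.
Incumbent's best replies: W→E3; X→E1; Y→E3; Z→E1.
Entrant's best replies: E1→Z; E2→Y; E3→X; E4→Z.
Only (E1, Z) has each player best-responding; Nash payoffs (11, 8).
Sequential outcome (E3, Y) differs from the Nash profile (E1, Z).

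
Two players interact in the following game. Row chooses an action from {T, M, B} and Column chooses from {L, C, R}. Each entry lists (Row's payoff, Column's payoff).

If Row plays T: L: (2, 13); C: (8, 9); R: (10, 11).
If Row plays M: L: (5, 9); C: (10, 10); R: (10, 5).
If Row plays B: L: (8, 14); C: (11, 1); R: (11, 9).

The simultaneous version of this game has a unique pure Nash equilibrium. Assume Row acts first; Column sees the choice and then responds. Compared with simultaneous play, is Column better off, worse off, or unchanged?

Backward induction with Row moving first.
- T → Column plays L (best of 13, 9, 11); Row gets 2.
- M → Column plays C (best of 9, 10, 5); Row gets 10.
- B → Column plays L (best of 14, 1, 9); Row gets 8.
Maximizing over 2, 10, 8, Row chooses M. Subgame-perfect outcome: (M, C) with payoffs (10, 10).
For the simultaneous game, intersect best replies.
Row's best replies: L→B; C→B; R→B.
Column's best replies: T→L; M→C; B→L.
Only (B, L) has each player best-responding; Nash payoffs (8, 14).
Column earns 10 sequentially versus 14 at the Nash outcome: worse off.

worse off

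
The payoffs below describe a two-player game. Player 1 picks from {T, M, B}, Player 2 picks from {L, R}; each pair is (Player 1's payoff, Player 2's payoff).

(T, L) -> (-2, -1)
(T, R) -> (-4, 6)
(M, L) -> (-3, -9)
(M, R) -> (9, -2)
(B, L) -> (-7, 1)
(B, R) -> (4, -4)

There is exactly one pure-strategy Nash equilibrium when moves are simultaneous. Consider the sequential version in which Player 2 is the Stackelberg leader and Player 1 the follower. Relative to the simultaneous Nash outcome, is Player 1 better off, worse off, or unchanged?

worse off

Work backward from Player 1's decision.
- L: Player 1 compares -2, -3, -7 and picks T; Player 2 would get -1.
- R: Player 1 compares -4, 9, 4 and picks M; Player 2 would get -2.
Maximizing over -1, -2, Player 2 chooses L. Subgame-perfect outcome: (T, L) with payoffs (-2, -1).
For the simultaneous game, intersect best replies.
Player 1's best replies: L→T; R→M.
Player 2's best replies: T→R; M→R; B→L.
Only (M, R) has each player best-responding; Nash payoffs (9, -2).
Player 1 earns -2 sequentially versus 9 at the Nash outcome: worse off.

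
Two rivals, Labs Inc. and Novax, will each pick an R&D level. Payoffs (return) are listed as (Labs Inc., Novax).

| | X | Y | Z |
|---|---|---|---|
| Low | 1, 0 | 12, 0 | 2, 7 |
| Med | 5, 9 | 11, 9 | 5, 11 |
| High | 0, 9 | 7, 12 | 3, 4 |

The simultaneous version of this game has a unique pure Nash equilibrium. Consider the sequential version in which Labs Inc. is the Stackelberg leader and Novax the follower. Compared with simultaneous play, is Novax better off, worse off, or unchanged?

better off

Solve by backward induction (Labs Inc. leads).
- Low: BR = Z, leader payoff 2.
- Med: BR = Z, leader payoff 5.
- High: BR = Y, leader payoff 7.
Labs Inc.'s induced payoffs are 2, 5, 7, so Labs Inc. commits to High. Subgame-perfect outcome: (High, Y) with payoffs (7, 12).
Under simultaneous play:
Labs Inc.'s best replies: X→Med; Y→Low; Z→Med.
Novax's best replies: Low→Z; Med→Z; High→Y.
The unique mutual best reply is (Med, Z), giving (5, 11).
Novax earns 12 sequentially versus 11 at the Nash outcome: better off.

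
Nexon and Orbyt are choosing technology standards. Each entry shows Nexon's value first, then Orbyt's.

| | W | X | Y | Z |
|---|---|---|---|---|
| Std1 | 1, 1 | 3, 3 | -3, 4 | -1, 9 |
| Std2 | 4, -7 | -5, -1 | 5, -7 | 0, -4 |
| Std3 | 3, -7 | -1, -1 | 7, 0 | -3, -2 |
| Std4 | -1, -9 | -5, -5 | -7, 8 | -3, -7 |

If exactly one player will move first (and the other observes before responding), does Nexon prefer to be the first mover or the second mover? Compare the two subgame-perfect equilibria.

first

If Nexon leads: Orbyt's best replies are Std1→Z, Std2→X, Std3→Y, Std4→Y; Nexon's induced payoffs -1, -5, 7, -7; outcome (Std3, Y), payoffs (7, 0).
If Orbyt leads: Nexon's best replies are W→Std2, X→Std1, Y→Std3, Z→Std2; Orbyt's induced payoffs -7, 3, 0, -4; outcome (Std1, X), payoffs (3, 3).
Nexon gets 7 moving first and 3 moving second, so Nexon prefers to move first.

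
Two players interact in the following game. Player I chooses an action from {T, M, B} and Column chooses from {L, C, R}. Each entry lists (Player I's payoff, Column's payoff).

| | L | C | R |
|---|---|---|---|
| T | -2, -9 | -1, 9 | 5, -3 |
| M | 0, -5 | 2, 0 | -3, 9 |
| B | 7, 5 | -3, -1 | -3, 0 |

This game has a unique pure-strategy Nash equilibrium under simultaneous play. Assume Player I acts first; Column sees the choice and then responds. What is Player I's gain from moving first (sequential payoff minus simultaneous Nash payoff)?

0

Column best-responds to each possible Player I move:
- T: BR = C, leader payoff -1.
- M: BR = R, leader payoff -3.
- B: BR = L, leader payoff 7.
Among -1, -3, 7, the best is 7 at B. Subgame-perfect outcome: (B, L) with payoffs (7, 5).
For the simultaneous game, intersect best replies.
Player I's best replies: L→B; C→M; R→T.
Column's best replies: T→C; M→R; B→L.
The unique mutual best reply is (B, L), giving (7, 5).
Player I's commitment gain: 7 − 7 = 0.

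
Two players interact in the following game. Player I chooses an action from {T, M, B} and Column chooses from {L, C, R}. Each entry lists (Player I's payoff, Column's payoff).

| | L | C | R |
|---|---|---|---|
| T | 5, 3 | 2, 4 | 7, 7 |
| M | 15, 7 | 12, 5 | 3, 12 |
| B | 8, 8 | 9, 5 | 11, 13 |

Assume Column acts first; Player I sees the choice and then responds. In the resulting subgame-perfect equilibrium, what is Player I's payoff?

11

Backward induction with Column moving first.
- L → Player I plays M (best of 5, 15, 8); Column gets 7.
- C → Player I plays M (best of 2, 12, 9); Column gets 5.
- R → Player I plays B (best of 7, 3, 11); Column gets 13.
Column's induced payoffs are 7, 5, 13, so Column commits to R. Subgame-perfect outcome: (B, R) with payoffs (11, 13).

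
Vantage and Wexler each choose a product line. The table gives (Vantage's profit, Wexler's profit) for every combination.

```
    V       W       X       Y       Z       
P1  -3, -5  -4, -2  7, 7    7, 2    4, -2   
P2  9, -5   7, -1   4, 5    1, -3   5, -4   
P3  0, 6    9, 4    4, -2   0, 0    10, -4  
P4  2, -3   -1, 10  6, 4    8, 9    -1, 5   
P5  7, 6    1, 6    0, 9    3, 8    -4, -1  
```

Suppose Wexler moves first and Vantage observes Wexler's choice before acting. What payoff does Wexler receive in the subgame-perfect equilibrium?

Solve by backward induction (Wexler leads).
- V: BR = P2, leader payoff -5.
- W: BR = P3, leader payoff 4.
- X: BR = P1, leader payoff 7.
- Y: BR = P4, leader payoff 9.
- Z: BR = P3, leader payoff -4.
Maximizing over -5, 4, 7, 9, -4, Wexler chooses Y. Subgame-perfect outcome: (P4, Y) with payoffs (8, 9).

9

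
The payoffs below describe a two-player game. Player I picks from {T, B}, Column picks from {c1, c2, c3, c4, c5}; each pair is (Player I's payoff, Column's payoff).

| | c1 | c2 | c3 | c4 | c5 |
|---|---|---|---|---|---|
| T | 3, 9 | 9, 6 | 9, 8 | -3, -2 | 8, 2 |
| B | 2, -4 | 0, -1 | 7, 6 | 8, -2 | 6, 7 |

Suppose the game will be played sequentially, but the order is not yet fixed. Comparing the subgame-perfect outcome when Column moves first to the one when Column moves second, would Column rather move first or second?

If Player I leads: Column's best replies are T→c1, B→c5; Player I's induced payoffs 3, 6; outcome (B, c5), payoffs (6, 7).
If Column leads: Player I's best replies are c1→T, c2→T, c3→T, c4→B, c5→T; Column's induced payoffs 9, 6, 8, -2, 2; outcome (T, c1), payoffs (3, 9).
Column gets 9 moving first and 7 moving second, so Column prefers to move first.

first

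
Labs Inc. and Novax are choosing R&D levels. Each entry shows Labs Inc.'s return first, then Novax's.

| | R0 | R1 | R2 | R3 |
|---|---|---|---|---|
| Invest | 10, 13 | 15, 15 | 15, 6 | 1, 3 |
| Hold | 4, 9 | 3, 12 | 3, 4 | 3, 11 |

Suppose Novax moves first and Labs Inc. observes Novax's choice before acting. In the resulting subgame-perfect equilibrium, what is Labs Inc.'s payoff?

15

Labs Inc. best-responds to each possible Novax move:
- R0: Labs Inc. compares 10, 4 and picks Invest; Novax would get 13.
- R1: Labs Inc. compares 15, 3 and picks Invest; Novax would get 15.
- R2: Labs Inc. compares 15, 3 and picks Invest; Novax would get 6.
- R3: Labs Inc. compares 1, 3 and picks Hold; Novax would get 11.
Among 13, 15, 6, 11, the best is 15 at R1. Subgame-perfect outcome: (Invest, R1) with payoffs (15, 15).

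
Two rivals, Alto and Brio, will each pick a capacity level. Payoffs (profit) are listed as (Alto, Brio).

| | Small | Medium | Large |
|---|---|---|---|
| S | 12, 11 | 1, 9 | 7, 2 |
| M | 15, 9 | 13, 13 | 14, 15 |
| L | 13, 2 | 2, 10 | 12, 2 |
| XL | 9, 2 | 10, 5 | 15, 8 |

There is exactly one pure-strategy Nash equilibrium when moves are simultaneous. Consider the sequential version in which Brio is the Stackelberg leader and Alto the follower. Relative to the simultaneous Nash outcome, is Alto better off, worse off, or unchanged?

worse off

Alto best-responds to each possible Brio move:
- Small: BR = M, leader payoff 9.
- Medium: BR = M, leader payoff 13.
- Large: BR = XL, leader payoff 8.
Maximizing over 9, 13, 8, Brio chooses Medium. Subgame-perfect outcome: (M, Medium) with payoffs (13, 13).
Now find the simultaneous Nash equilibrium.
Alto's best replies: Small→M; Medium→M; Large→XL.
Brio's best replies: S→Small; M→Large; L→Medium; XL→Large.
The unique mutual best reply is (XL, Large), giving (15, 8).
Alto earns 13 sequentially versus 15 at the Nash outcome: worse off.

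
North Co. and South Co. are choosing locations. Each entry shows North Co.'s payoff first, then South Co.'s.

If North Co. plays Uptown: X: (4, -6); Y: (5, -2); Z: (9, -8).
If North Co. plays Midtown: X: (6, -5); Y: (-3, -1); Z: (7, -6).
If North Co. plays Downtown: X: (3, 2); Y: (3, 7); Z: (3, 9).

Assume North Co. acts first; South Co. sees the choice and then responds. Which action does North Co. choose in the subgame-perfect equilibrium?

Solve by backward induction (North Co. leads).
- Uptown: South Co. compares -6, -2, -8 and picks Y; North Co. would get 5.
- Midtown: South Co. compares -5, -1, -6 and picks Y; North Co. would get -3.
- Downtown: South Co. compares 2, 7, 9 and picks Z; North Co. would get 3.
North Co.'s induced payoffs are 5, -3, 3, so North Co. commits to Uptown. Subgame-perfect outcome: (Uptown, Y) with payoffs (5, -2).

Uptown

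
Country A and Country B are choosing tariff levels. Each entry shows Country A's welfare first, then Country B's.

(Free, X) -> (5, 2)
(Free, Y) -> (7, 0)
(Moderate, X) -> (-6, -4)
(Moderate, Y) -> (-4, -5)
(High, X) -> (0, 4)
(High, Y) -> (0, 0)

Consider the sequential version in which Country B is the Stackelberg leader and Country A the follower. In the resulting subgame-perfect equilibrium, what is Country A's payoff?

5

Work backward from Country A's decision.
- X: BR = Free, leader payoff 2.
- Y: BR = Free, leader payoff 0.
Among 2, 0, the best is 2 at X. Subgame-perfect outcome: (Free, X) with payoffs (5, 2).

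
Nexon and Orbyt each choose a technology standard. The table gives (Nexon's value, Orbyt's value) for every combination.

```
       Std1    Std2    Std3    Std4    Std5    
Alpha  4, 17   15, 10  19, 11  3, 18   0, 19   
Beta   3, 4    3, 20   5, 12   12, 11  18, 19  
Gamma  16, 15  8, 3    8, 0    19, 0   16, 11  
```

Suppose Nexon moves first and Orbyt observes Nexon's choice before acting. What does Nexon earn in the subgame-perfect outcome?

16

Work backward from Orbyt's decision.
- Alpha: BR = Std5, leader payoff 0.
- Beta: BR = Std2, leader payoff 3.
- Gamma: BR = Std1, leader payoff 16.
Among 0, 3, 16, the best is 16 at Gamma. Subgame-perfect outcome: (Gamma, Std1) with payoffs (16, 15).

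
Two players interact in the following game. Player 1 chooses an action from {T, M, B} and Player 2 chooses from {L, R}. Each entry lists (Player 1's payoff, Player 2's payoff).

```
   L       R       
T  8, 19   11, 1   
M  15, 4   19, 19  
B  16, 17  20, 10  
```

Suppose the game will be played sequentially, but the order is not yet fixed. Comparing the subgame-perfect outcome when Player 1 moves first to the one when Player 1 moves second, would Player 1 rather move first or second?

first

If Player 1 leads: Player 2's best replies are T→L, M→R, B→L; Player 1's induced payoffs 8, 19, 16; outcome (M, R), payoffs (19, 19).
If Player 2 leads: Player 1's best replies are L→B, R→B; Player 2's induced payoffs 17, 10; outcome (B, L), payoffs (16, 17).
Player 1 gets 19 moving first and 16 moving second, so Player 1 prefers to move first.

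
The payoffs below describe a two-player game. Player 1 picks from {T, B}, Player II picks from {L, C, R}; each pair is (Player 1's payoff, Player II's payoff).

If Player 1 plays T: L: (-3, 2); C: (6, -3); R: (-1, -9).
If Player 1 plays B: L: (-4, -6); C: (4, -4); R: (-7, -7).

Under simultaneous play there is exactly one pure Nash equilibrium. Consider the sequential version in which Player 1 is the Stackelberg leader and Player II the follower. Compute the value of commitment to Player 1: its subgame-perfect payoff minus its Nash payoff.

Work backward from Player II's decision.
- T: BR = L, leader payoff -3.
- B: BR = C, leader payoff 4.
Maximizing over -3, 4, Player 1 chooses B. Subgame-perfect outcome: (B, C) with payoffs (4, -4).
For the simultaneous game, intersect best replies.
Player 1's best replies: L→T; C→T; R→T.
Player II's best replies: T→L; B→C.
The unique mutual best reply is (T, L), giving (-3, 2).
Player 1's commitment gain: 4 − -3 = 7.

7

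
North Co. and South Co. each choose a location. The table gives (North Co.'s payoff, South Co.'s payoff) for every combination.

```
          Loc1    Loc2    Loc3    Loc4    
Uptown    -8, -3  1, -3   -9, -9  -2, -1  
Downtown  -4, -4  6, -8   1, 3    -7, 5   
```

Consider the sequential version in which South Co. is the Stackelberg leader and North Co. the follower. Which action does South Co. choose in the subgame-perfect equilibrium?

Backward induction with South Co. moving first.
- Loc1: BR = Downtown, leader payoff -4.
- Loc2: BR = Downtown, leader payoff -8.
- Loc3: BR = Downtown, leader payoff 3.
- Loc4: BR = Uptown, leader payoff -1.
Maximizing over -4, -8, 3, -1, South Co. chooses Loc3. Subgame-perfect outcome: (Downtown, Loc3) with payoffs (1, 3).

Loc3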